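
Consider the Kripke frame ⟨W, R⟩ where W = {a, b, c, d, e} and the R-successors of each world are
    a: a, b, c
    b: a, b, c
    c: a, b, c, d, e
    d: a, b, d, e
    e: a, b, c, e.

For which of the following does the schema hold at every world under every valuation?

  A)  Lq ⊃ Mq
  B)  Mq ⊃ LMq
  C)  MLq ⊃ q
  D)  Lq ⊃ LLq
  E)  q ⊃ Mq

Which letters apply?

R is reflexive: each world relates to itself.
R is not symmetric: c R d but not d R c.
R is not transitive: a R c and c R d but not a R d.
R is not euclidean: c R a and c R d but not a R d.
R is serial: every world has an R-successor.
(A) Lq ⊃ Mq is axiom D; it is valid on a frame exactly when R is serial. R is serial, so valid.
(B) Mq ⊃ LMq is axiom 5, which corresponds to the euclidean property. R is not euclidean — not valid.
(C) MLq ⊃ q is the dual of axiom B; it is valid on a frame exactly when R is symmetric. R is not symmetric, so not valid.
(D) Lq ⊃ LLq (axiom 4) characterises the transitive frames. R is not transitive — not valid.
(E) the dual of axiom T: valid iff R is reflexive. R is reflexive — valid.

A, E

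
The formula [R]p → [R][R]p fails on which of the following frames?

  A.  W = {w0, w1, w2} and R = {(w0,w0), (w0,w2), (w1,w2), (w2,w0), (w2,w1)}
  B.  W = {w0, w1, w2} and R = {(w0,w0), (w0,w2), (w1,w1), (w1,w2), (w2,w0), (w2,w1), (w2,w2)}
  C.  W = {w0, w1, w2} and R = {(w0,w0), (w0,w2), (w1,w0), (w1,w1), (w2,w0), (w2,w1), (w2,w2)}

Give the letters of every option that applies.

A, B, C

The schema [R]p → [R][R]p is axiom 4; it is valid on a frame iff R is transitive.
(A) R is not transitive (w0 R w2 and w2 R w1 but not w0 R w1), so the schema fails here.
(B) R is not transitive (w0 R w2 and w2 R w1 but not w0 R w1), so the schema fails here.
(C) R is not transitive (w0 R w2 and w2 R w1 but not w0 R w1), so the schema fails here.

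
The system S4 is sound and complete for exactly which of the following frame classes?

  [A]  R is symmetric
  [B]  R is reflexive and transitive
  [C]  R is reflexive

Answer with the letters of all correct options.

B

(A) this class determines KB, not S4.
(B) S4 is sound and complete for exactly this class.
(C) this class determines T (= KT), not S4.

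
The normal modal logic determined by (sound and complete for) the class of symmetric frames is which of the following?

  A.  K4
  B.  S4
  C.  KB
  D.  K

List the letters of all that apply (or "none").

C

(A) K4 is determined by the class of transitive frames.
(B) S4 is determined by the class of reflexive and transitive frames.
(C) KB is determined by exactly this class.
(D) K is determined by the class of arbitrary frames.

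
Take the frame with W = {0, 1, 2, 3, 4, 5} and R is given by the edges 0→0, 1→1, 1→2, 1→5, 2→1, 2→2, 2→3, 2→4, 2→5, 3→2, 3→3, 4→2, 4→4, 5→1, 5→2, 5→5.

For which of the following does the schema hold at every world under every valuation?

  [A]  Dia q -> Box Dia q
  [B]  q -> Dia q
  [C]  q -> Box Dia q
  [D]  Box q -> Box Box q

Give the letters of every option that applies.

R is reflexive: each world relates to itself.
R is symmetric: every R-edge is matched by its reverse.
R is not transitive: 1 R 2 and 2 R 3 but not 1 R 3.
R is not euclidean: 2 R 1 and 2 R 3 but not 1 R 3.
(A) Dia q -> Box Dia q is axiom 5, which corresponds to the euclidean property. R is not euclidean — not valid.
(B) q -> Dia q (the dual of axiom T) characterises the reflexive frames. R is reflexive — valid.
(C) q -> Box Dia q is axiom B; it is valid on a frame exactly when R is symmetric. R is symmetric, so valid.
(D) Box q -> Box Box q is axiom 4, which corresponds to transitivity. R is not transitive — not valid.

B, C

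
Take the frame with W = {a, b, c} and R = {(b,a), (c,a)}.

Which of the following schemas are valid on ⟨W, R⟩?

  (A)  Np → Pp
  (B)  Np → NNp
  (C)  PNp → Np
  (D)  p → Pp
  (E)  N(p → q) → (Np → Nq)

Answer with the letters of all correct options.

R is not reflexive: not a R a.
R is transitive: R is closed under composition.
R is not euclidean: b R a and b R a but not a R a.
R is not serial: a has no R-successor.
(A) axiom D: valid iff R is serial. R is not serial — not valid.
(B) Np → NNp (axiom 4) characterises the transitive frames. R is transitive — valid.
(C) PNp → Np is the dual of axiom 5, which corresponds to the euclidean property. R is not euclidean — not valid.
(D) p → Pp (the dual of axiom T) characterises the reflexive frames. R is not reflexive — not valid.
(E) N(p → q) → (Np → Nq) is axiom K, valid on every Kripke frame — valid.

B, E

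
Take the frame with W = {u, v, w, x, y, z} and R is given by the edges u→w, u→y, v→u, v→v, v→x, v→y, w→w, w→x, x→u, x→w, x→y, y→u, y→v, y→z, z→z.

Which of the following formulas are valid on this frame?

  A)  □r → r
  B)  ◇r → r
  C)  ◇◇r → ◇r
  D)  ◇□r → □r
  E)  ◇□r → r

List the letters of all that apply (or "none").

none

R is not reflexive: not u R u.
R is not symmetric: u R w but not w R u.
R is not transitive: u R w and w R x but not u R x.
R is not euclidean: u R w and u R y but not w R y.
R is not a subset of the identity: u R w with u ≠ w.
(A) □r → r (axiom T) characterises the reflexive frames. R is not reflexive — not valid.
(B) ◇r → r is valid only on frames where every R-edge is a self-loop. Here R ⊄ identity — not valid.
(C) ◇◇r → ◇r (the dual of axiom 4) characterises the transitive frames. R is not transitive — not valid.
(D) ◇□r → □r is the dual of axiom 5, which corresponds to the euclidean property. R is not euclidean — not valid.
(E) ◇□r → r (the dual of axiom B) characterises the symmetric frames. R is not symmetric — not valid.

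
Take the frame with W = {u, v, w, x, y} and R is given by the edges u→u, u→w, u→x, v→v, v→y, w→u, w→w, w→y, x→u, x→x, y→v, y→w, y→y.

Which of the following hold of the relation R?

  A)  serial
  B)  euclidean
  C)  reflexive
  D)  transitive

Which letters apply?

(A) serial: every world has an R-successor.
(B) not euclidean: u R w and u R x but not w R x.
(C) reflexive: each world relates to itself.
(D) not transitive: u R w and w R y but not u R y.

A, C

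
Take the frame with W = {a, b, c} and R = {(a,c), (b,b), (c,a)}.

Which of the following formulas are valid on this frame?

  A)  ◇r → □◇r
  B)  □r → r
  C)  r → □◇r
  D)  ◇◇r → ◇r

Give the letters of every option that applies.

R is not reflexive: not a R a.
R is symmetric: every R-edge is matched by its reverse.
R is not transitive: a R c and c R a but not a R a.
R is not euclidean: a R c and a R c but not c R c.
(A) ◇r → □◇r (axiom 5) characterises the euclidean frames. R is not euclidean — not valid.
(B) □r → r is axiom T, which corresponds to reflexivity. R is not reflexive — not valid.
(C) r → □◇r is axiom B, which corresponds to symmetry. R is symmetric — valid.
(D) ◇◇r → ◇r is the dual of axiom 4; it is valid on a frame exactly when R is transitive. R is not transitive, so not valid.

C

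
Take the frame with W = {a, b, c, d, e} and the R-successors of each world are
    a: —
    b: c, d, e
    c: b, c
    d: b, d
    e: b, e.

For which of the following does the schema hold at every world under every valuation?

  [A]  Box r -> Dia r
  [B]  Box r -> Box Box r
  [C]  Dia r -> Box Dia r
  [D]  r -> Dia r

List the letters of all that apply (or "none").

R is not reflexive: not a R a.
R is not transitive: b R c and c R b but not b R b.
R is not euclidean: b R c and b R d but not c R d.
R is not serial: a has no R-successor.
(A) axiom D: valid iff R is serial. R is not serial — not valid.
(B) Box r -> Box Box r is axiom 4; it is valid on a frame exactly when R is transitive. R is not transitive, so not valid.
(C) Dia r -> Box Dia r (axiom 5) characterises the euclidean frames. R is not euclidean — not valid.
(D) r -> Dia r (the dual of axiom T) characterises the reflexive frames. R is not reflexive — not valid.

none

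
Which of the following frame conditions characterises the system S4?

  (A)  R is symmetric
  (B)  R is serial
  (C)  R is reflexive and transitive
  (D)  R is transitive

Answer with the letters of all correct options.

(A) this class determines KB, not S4.
(B) this class determines D, not S4.
(C) S4 is sound and complete for exactly this class.
(D) this class determines K4, not S4.

C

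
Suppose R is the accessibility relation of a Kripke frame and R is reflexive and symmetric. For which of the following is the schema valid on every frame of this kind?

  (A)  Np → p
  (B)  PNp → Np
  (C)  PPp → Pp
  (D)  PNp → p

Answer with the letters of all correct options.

A, D

Reflexive relations are serial.
(A) Np → p is axiom T, which corresponds to reflexivity. Every such R is reflexive — valid.
(B) PNp → Np (the dual of axiom 5) characterises the euclidean frames. Such an R need not be euclidean — not valid.
(C) PPp → Pp (the dual of axiom 4) characterises the transitive frames. Such an R need not be transitive — not valid.
(D) PNp → p is the dual of axiom B; it is valid on a frame exactly when R is symmetric. Every such R is symmetric, so valid.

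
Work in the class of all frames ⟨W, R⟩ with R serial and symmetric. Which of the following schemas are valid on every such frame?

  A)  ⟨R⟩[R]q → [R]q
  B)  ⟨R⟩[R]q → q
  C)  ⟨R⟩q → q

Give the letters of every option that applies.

(A) ⟨R⟩[R]q → [R]q is the dual of axiom 5, which corresponds to the euclidean property. Such an R need not be euclidean — not valid.
(B) ⟨R⟩[R]q → q (the dual of axiom B) characterises the symmetric frames. Every such R is symmetric — valid.
(C) ⟨R⟩q → q is the converse of T; it holds exactly when R ⊆ identity. Such an R need not be a subset of the identity — not valid.

B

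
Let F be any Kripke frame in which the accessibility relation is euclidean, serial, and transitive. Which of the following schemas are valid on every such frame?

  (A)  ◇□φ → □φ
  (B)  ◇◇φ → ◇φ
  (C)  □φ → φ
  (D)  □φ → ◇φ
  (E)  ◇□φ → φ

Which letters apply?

(A) ◇□φ → □φ (the dual of axiom 5) characterises the euclidean frames. Every such R is euclidean — valid.
(B) ◇◇φ → ◇φ is the dual of axiom 4, which corresponds to transitivity. Every such R is transitive — valid.
(C) □φ → φ (axiom T) characterises the reflexive frames. Such an R need not be reflexive — not valid.
(D) □φ → ◇φ (axiom D) characterises the serial frames. Every such R is serial — valid.
(E) ◇□φ → φ is the dual of axiom B, which corresponds to symmetry. Such an R need not be symmetric — not valid.

A, B, D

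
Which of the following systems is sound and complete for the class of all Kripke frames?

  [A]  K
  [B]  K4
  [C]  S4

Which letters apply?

(A) K is determined by exactly this class.
(B) K4 is determined by the class of transitive frames.
(C) S4 is determined by the class of reflexive and transitive frames.

A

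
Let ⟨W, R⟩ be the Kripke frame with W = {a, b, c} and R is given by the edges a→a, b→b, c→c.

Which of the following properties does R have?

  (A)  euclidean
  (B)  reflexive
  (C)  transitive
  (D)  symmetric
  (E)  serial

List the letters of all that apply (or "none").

(A) euclidean: any two R-successors of the same world are R-related.
(B) reflexive: each world relates to itself.
(C) transitive: R is closed under composition.
(D) symmetric: every R-edge is matched by its reverse.
(E) serial: every world has an R-successor.

A, B, C, D, E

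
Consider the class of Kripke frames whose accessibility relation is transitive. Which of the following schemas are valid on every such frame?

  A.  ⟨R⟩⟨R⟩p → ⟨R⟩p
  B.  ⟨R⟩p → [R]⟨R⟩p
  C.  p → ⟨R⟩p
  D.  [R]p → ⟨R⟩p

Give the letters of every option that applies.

(A) ⟨R⟩⟨R⟩p → ⟨R⟩p (the dual of axiom 4) characterises the transitive frames. Every such R is transitive — valid.
(B) axiom 5: valid iff R is euclidean. Such an R need not be euclidean — not valid.
(C) p → ⟨R⟩p (the dual of axiom T) characterises the reflexive frames. Such an R need not be reflexive — not valid.
(D) axiom D: valid iff R is serial. Such an R need not be serial — not valid.

A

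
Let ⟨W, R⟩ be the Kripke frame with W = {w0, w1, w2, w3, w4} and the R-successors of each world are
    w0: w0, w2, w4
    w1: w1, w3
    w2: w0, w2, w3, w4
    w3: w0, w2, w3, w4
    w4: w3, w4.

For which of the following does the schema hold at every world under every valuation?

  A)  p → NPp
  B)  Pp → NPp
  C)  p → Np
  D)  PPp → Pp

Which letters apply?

none

R is not symmetric: w0 R w4 but not w4 R w0.
R is not transitive: w0 R w2 and w2 R w3 but not w0 R w3.
R is not euclidean: w0 R w4 and w0 R w0 but not w4 R w0.
R is not a subset of the identity: w0 R w2 with w0 ≠ w2.
(A) axiom B: valid iff R is symmetric. R is not symmetric — not valid.
(B) axiom 5: valid iff R is euclidean. R is not euclidean — not valid.
(C) p → Np is equivalent to ◇p→p; it holds exactly when R ⊆ identity. Here R ⊄ identity — not valid.
(D) PPp → Pp (the dual of axiom 4) characterises the transitive frames. R is not transitive — not valid.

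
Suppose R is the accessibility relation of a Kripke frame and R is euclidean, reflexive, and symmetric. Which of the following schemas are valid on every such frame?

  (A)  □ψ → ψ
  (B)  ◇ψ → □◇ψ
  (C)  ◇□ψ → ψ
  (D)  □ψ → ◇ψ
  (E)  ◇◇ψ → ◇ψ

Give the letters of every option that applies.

A, B, C, D, E

A relation that is euclidean, reflexive, and symmetric is also serial and transitive.
(A) □ψ → ψ (axiom T) characterises the reflexive frames. Every such R is reflexive — valid.
(B) ◇ψ → □◇ψ is axiom 5, which corresponds to the euclidean property. Every such R is euclidean — valid.
(C) ◇□ψ → ψ is the dual of axiom B, which corresponds to symmetry. Every such R is symmetric — valid.
(D) □ψ → ◇ψ (axiom D) characterises the serial frames. Every such R is serial — valid.
(E) ◇◇ψ → ◇ψ (the dual of axiom 4) characterises the transitive frames. Every such R is transitive — valid.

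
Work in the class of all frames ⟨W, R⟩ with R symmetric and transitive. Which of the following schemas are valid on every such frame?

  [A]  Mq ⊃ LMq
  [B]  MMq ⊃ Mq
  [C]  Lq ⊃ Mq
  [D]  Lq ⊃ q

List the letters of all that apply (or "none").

A, B

A symmetric transitive relation is euclidean (uRv and uRw give vRu by symmetry, then vRw by transitivity).
(A) Mq ⊃ LMq is axiom 5; it is valid on a frame exactly when R is euclidean. Every such R is euclidean, so valid.
(B) MMq ⊃ Mq is the dual of axiom 4, which corresponds to transitivity. Every such R is transitive — valid.
(C) Lq ⊃ Mq is axiom D; it is valid on a frame exactly when R is serial. Such an R need not be serial, so not valid.
(D) Lq ⊃ q is axiom T; it is valid on a frame exactly when R is reflexive. Such an R need not be reflexive, so not valid.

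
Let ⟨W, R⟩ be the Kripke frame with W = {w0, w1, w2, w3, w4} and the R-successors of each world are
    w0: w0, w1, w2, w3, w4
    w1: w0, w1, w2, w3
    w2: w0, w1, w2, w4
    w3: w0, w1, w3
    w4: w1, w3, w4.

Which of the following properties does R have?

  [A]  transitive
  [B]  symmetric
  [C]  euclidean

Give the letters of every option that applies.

(A) not transitive: w1 R w0 and w0 R w4 but not w1 R w4.
(B) not symmetric: w0 R w4 but not w4 R w0.
(C) not euclidean: w0 R w1 and w0 R w4 but not w1 R w4.

none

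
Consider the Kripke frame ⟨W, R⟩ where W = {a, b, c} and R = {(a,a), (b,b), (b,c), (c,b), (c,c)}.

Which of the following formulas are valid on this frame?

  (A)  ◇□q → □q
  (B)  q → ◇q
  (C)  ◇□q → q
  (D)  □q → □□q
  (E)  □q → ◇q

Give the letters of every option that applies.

R is reflexive: each world relates to itself.
R is symmetric: every R-edge is matched by its reverse.
R is transitive: R is closed under composition.
R is euclidean: any two R-successors of the same world are R-related.
R is serial: every world has an R-successor.
(A) ◇□q → □q is the dual of axiom 5, which corresponds to the euclidean property. R is euclidean — valid.
(B) q → ◇q is the dual of axiom T, which corresponds to reflexivity. R is reflexive — valid.
(C) ◇□q → q is the dual of axiom B, which corresponds to symmetry. R is symmetric — valid.
(D) □q → □□q is axiom 4; it is valid on a frame exactly when R is transitive. R is transitive, so valid.
(E) □q → ◇q (axiom D) characterises the serial frames. R is serial — valid.

A, B, C, D, E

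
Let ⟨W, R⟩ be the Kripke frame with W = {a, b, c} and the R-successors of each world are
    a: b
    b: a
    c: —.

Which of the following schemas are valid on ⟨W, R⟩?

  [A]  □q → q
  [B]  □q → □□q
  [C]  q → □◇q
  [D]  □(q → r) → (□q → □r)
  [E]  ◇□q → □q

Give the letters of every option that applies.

R is not reflexive: not a R a.
R is symmetric: every R-edge is matched by its reverse.
R is not transitive: a R b and b R a but not a R a.
R is not euclidean: a R b and a R b but not b R b.
(A) axiom T: valid iff R is reflexive. R is not reflexive — not valid.
(B) □q → □□q is axiom 4, which corresponds to transitivity. R is not transitive — not valid.
(C) q → □◇q is axiom B; it is valid on a frame exactly when R is symmetric. R is symmetric, so valid.
(D) this is just K, valid on every normal frame.
(E) ◇□q → □q is the dual of axiom 5, which corresponds to the euclidean property. R is not euclidean — not valid.

C, D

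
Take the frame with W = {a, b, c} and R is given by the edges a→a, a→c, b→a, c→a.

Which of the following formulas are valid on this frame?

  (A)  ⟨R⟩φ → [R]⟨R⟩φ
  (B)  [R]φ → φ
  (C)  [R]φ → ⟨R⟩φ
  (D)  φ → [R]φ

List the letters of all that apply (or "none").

C

R is not reflexive: not b R b.
R is not euclidean: a R c and a R c but not c R c.
R is serial: every world has an R-successor.
R is not a subset of the identity: a R c with a ≠ c.
(A) ⟨R⟩φ → [R]⟨R⟩φ (axiom 5) characterises the euclidean frames. R is not euclidean — not valid.
(B) [R]φ → φ is axiom T, which corresponds to reflexivity. R is not reflexive — not valid.
(C) [R]φ → ⟨R⟩φ (axiom D) characterises the serial frames. R is serial — valid.
(D) φ → [R]φ is valid only on frames where every R-edge is a self-loop. Here R ⊄ identity — not valid.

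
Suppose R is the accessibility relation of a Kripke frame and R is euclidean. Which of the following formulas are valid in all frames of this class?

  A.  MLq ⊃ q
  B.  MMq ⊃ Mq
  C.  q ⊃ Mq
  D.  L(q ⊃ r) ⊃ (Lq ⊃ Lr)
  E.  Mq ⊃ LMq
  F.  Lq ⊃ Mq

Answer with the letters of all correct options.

(A) MLq ⊃ q is the dual of axiom B; it is valid on a frame exactly when R is symmetric. Such an R need not be symmetric, so not valid.
(B) the dual of axiom 4: valid iff R is transitive. Such an R need not be transitive — not valid.
(C) the dual of axiom T: valid iff R is reflexive. Such an R need not be reflexive — not valid.
(D) L(q ⊃ r) ⊃ (Lq ⊃ Lr) is the K axiom; it holds on all frames — valid.
(E) Mq ⊃ LMq is axiom 5, which corresponds to the euclidean property. Every such R is euclidean — valid.
(F) Lq ⊃ Mq (axiom D) characterises the serial frames. Such an R need not be serial — not valid.

D, E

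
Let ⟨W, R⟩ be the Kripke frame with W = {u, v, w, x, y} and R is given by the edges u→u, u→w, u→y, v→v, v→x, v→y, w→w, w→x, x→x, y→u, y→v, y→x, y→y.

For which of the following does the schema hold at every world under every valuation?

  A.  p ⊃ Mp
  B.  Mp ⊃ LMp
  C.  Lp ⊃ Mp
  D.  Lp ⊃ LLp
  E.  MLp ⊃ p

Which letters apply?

A, C

R is reflexive: each world relates to itself.
R is not symmetric: u R w but not w R u.
R is not transitive: u R w and w R x but not u R x.
R is not euclidean: u R w and u R u but not w R u.
R is serial: every world has an R-successor.
(A) p ⊃ Mp is the dual of axiom T; it is valid on a frame exactly when R is reflexive. R is reflexive, so valid.
(B) Mp ⊃ LMp is axiom 5, which corresponds to the euclidean property. R is not euclidean — not valid.
(C) Lp ⊃ Mp is axiom D; it is valid on a frame exactly when R is serial. R is serial, so valid.
(D) Lp ⊃ LLp (axiom 4) characterises the transitive frames. R is not transitive — not valid.
(E) MLp ⊃ p is the dual of axiom B; it is valid on a frame exactly when R is symmetric. R is not symmetric, so not valid.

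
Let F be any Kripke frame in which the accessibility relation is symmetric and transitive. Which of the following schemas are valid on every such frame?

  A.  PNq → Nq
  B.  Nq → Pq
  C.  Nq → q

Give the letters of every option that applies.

A symmetric transitive relation is euclidean (uRv and uRw give vRu by symmetry, then vRw by transitivity).
(A) the dual of axiom 5: valid iff R is euclidean. Every such R is euclidean — valid.
(B) Nq → Pq (axiom D) characterises the serial frames. Such an R need not be serial — not valid.
(C) Nq → q is axiom T, which corresponds to reflexivity. Such an R need not be reflexive — not valid.

A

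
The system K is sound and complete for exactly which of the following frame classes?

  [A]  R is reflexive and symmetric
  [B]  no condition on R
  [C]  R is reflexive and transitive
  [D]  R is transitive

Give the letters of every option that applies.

(A) this class determines B (= KTB), not K.
(B) K is sound and complete for exactly this class.
(C) this class determines S4, not K.
(D) this class determines K4, not K.

B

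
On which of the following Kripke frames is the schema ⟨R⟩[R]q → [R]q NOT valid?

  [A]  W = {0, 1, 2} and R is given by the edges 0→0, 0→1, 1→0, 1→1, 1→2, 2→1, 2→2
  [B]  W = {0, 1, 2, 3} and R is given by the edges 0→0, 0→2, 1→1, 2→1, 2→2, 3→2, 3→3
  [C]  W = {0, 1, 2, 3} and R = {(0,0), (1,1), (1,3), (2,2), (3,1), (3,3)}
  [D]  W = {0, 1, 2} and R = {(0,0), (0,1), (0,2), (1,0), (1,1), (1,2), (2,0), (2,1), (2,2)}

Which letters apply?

The schema ⟨R⟩[R]q → [R]q is the dual of axiom 5; it is valid on a frame iff R is euclidean.
(A) R is not euclidean (1 R 0 and 1 R 2 but not 0 R 2), so the schema fails here.
(B) R is not euclidean (0 R 2 and 0 R 0 but not 2 R 0), so the schema fails here.
(C) R is euclidean (any two R-successors of the same world are R-related), so the schema is valid here.
(D) R is euclidean (any two R-successors of the same world are R-related), so the schema is valid here.

A, B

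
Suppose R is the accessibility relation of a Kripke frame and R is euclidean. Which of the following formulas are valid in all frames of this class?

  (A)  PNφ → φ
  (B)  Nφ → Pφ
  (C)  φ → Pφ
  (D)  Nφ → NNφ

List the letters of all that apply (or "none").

(A) PNφ → φ (the dual of axiom B) characterises the symmetric frames. Such an R need not be symmetric — not valid.
(B) axiom D: valid iff R is serial. Such an R need not be serial — not valid.
(C) φ → Pφ is the dual of axiom T; it is valid on a frame exactly when R is reflexive. Such an R need not be reflexive, so not valid.
(D) axiom 4: valid iff R is transitive. Such an R need not be transitive — not valid.

none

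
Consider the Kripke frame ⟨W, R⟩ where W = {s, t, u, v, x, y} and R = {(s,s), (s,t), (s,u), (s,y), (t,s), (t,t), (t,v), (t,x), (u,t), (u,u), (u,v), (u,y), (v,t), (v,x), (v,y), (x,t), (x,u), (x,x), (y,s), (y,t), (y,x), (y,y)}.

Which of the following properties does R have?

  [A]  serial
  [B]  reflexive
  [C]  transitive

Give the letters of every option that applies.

(A) serial: every world has an R-successor.
(B) not reflexive: not v R v.
(C) not transitive: s R t and t R v but not s R v.

A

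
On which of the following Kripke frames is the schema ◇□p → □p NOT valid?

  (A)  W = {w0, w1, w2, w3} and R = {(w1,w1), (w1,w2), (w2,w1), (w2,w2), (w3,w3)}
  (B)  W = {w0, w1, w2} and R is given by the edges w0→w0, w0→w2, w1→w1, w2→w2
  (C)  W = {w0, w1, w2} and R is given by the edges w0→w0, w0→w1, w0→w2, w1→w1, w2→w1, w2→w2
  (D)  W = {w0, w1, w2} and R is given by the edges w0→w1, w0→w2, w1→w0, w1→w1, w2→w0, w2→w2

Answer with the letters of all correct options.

B, C, D

The schema ◇□p → □p is the dual of axiom 5; it is valid on a frame iff R is euclidean.
(A) R is euclidean (any two R-successors of the same world are R-related), so the schema is valid here.
(B) R is not euclidean (w0 R w2 and w0 R w0 but not w2 R w0), so the schema fails here.
(C) R is not euclidean (w0 R w1 and w0 R w0 but not w1 R w0), so the schema fails here.
(D) R is not euclidean (w0 R w1 and w0 R w2 but not w1 R w2), so the schema fails here.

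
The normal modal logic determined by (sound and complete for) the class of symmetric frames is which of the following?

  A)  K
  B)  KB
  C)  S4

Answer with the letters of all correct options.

(A) K is determined by the class of arbitrary frames.
(B) KB is determined by exactly this class.
(C) S4 is determined by the class of reflexive and transitive frames.

B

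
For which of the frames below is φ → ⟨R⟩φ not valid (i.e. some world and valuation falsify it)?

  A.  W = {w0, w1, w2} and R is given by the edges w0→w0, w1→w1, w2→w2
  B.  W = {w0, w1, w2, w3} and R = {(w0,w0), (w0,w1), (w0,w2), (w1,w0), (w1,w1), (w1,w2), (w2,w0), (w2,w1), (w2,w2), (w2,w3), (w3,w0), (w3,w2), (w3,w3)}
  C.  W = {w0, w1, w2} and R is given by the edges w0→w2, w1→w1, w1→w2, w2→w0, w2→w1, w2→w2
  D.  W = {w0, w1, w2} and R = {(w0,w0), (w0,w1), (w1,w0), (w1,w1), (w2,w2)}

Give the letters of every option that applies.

C

The schema φ → ⟨R⟩φ is the dual of axiom T; it is valid on a frame iff R is reflexive.
(A) R is reflexive (each world relates to itself), so the schema is valid here.
(B) R is reflexive (each world relates to itself), so the schema is valid here.
(C) R is not reflexive (not w0 R w0), so the schema fails here.
(D) R is reflexive (each world relates to itself), so the schema is valid here.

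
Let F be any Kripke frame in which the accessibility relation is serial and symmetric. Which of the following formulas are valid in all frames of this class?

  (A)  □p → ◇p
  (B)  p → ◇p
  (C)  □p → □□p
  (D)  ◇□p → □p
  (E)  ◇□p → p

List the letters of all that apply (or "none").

A, E

(A) □p → ◇p is axiom D, which corresponds to seriality. Every such R is serial — valid.
(B) p → ◇p is the dual of axiom T, which corresponds to reflexivity. Such an R need not be reflexive — not valid.
(C) □p → □□p is axiom 4; it is valid on a frame exactly when R is transitive. Such an R need not be transitive, so not valid.
(D) the dual of axiom 5: valid iff R is euclidean. Such an R need not be euclidean — not valid.
(E) ◇□p → p (the dual of axiom B) characterises the symmetric frames. Every such R is symmetric — valid.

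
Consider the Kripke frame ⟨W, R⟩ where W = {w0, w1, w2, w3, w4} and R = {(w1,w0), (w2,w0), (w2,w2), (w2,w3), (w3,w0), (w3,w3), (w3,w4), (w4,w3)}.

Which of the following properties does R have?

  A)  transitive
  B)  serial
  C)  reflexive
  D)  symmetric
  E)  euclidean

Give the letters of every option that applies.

none

(A) not transitive: w2 R w3 and w3 R w4 but not w2 R w4.
(B) not serial: w0 has no R-successor.
(C) not reflexive: not w0 R w0.
(D) not symmetric: w1 R w0 but not w0 R w1.
(E) not euclidean: w2 R w0 and w2 R w2 but not w0 R w2.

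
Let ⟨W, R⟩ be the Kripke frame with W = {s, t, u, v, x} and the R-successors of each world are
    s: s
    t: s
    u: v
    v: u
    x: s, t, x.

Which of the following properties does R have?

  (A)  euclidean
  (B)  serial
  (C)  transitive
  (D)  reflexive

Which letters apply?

B

(A) not euclidean: x R s and x R t but not s R t.
(B) serial: every world has an R-successor.
(C) not transitive: u R v and v R u but not u R u.
(D) not reflexive: not t R t.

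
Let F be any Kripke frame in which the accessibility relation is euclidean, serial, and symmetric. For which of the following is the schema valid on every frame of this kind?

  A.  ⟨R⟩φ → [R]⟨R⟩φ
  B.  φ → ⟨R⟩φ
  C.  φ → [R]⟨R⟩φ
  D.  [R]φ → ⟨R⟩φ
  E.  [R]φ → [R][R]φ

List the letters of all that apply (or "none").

A, B, C, D, E

Serial, symmetric and euclidean together give transitive (from symmetry + euclidean) and then reflexive; the relation is an equivalence.
(A) ⟨R⟩φ → [R]⟨R⟩φ is axiom 5, which corresponds to the euclidean property. Every such R is euclidean — valid.
(B) φ → ⟨R⟩φ (the dual of axiom T) characterises the reflexive frames. Every such R is reflexive — valid.
(C) φ → [R]⟨R⟩φ (axiom B) characterises the symmetric frames. Every such R is symmetric — valid.
(D) [R]φ → ⟨R⟩φ is axiom D; it is valid on a frame exactly when R is serial. Every such R is serial, so valid.
(E) [R]φ → [R][R]φ (axiom 4) characterises the transitive frames. Every such R is transitive — valid.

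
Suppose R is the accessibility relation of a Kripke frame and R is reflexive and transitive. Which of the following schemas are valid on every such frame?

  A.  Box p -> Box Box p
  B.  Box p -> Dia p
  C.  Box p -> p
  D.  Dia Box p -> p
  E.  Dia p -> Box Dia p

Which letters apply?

Reflexive relations are serial.
(A) Box p -> Box Box p is axiom 4; it is valid on a frame exactly when R is transitive. Every such R is transitive, so valid.
(B) Box p -> Dia p is axiom D, which corresponds to seriality. Every such R is serial — valid.
(C) Box p -> p is axiom T; it is valid on a frame exactly when R is reflexive. Every such R is reflexive, so valid.
(D) Dia Box p -> p (the dual of axiom B) characterises the symmetric frames. Such an R need not be symmetric — not valid.
(E) Dia p -> Box Dia p is axiom 5, which corresponds to the euclidean property. Such an R need not be euclidean — not valid.

A, B, C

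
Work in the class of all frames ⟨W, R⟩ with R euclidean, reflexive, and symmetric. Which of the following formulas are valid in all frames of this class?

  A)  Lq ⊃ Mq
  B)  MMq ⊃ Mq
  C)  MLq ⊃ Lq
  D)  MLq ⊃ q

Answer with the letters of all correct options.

A relation that is euclidean, reflexive, and symmetric is also serial and transitive.
(A) Lq ⊃ Mq is axiom D; it is valid on a frame exactly when R is serial. Every such R is serial, so valid.
(B) the dual of axiom 4: valid iff R is transitive. Every such R is transitive — valid.
(C) MLq ⊃ Lq is the dual of axiom 5, which corresponds to the euclidean property. Every such R is euclidean — valid.
(D) MLq ⊃ q (the dual of axiom B) characterises the symmetric frames. Every such R is symmetric — valid.

A, B, C, D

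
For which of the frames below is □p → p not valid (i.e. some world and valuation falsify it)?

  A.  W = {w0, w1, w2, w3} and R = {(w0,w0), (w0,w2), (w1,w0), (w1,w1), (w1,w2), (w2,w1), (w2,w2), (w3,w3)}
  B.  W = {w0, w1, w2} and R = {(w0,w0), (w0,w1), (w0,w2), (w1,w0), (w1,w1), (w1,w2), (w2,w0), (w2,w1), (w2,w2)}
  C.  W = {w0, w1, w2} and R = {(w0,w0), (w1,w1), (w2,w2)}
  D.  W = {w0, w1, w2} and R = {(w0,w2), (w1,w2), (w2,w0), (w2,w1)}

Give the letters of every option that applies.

D

The schema □p → p is axiom T; it is valid on a frame iff R is reflexive.
(A) R is reflexive (each world relates to itself), so the schema is valid here.
(B) R is reflexive (each world relates to itself), so the schema is valid here.
(C) R is reflexive (each world relates to itself), so the schema is valid here.
(D) R is not reflexive (not w0 R w0), so the schema fails here.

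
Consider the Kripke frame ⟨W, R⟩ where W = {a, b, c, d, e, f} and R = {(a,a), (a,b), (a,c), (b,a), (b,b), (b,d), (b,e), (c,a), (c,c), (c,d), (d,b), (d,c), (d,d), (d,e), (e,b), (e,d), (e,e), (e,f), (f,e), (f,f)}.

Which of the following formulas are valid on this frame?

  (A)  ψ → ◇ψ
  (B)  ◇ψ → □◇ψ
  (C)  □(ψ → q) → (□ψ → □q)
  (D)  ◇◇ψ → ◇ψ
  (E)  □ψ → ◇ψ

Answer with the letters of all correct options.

A, C, E

R is reflexive: each world relates to itself.
R is not transitive: a R b and b R d but not a R d.
R is not euclidean: a R b and a R c but not b R c.
R is serial: every world has an R-successor.
(A) ψ → ◇ψ is the dual of axiom T, which corresponds to reflexivity. R is reflexive — valid.
(B) ◇ψ → □◇ψ is axiom 5, which corresponds to the euclidean property. R is not euclidean — not valid.
(C) this is just K, valid on every normal frame.
(D) ◇◇ψ → ◇ψ is the dual of axiom 4; it is valid on a frame exactly when R is transitive. R is not transitive, so not valid.
(E) □ψ → ◇ψ is axiom D, which corresponds to seriality. R is serial — valid.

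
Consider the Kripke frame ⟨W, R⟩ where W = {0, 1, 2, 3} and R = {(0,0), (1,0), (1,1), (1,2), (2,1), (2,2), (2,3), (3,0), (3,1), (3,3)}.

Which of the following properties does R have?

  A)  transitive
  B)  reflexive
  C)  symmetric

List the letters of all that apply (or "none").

B

(A) not transitive: 1 R 2 and 2 R 3 but not 1 R 3.
(B) reflexive: each world relates to itself.
(C) not symmetric: 1 R 0 but not 0 R 1.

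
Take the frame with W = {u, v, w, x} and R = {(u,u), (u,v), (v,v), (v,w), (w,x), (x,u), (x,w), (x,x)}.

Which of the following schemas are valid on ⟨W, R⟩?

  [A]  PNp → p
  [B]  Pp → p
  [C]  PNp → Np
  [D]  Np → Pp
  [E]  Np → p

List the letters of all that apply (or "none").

R is not reflexive: not w R w.
R is not symmetric: u R v but not v R u.
R is not euclidean: u R v and u R u but not v R u.
R is serial: every world has an R-successor.
R is not a subset of the identity: u R v with u ≠ v.
(A) PNp → p is the dual of axiom B; it is valid on a frame exactly when R is symmetric. R is not symmetric, so not valid.
(B) Pp → p is the converse of T; it holds exactly when R ⊆ identity. Here R ⊄ identity — not valid.
(C) PNp → Np is the dual of axiom 5, which corresponds to the euclidean property. R is not euclidean — not valid.
(D) Np → Pp is axiom D, which corresponds to seriality. R is serial — valid.
(E) axiom T: valid iff R is reflexive. R is not reflexive — not valid.

D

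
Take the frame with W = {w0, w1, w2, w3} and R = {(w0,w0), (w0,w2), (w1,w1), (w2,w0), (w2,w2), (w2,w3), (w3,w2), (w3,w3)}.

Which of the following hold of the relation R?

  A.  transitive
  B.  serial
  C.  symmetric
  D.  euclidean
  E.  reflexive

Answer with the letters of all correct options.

B, C, E

(A) not transitive: w0 R w2 and w2 R w3 but not w0 R w3.
(B) serial: every world has an R-successor.
(C) symmetric: every R-edge is matched by its reverse.
(D) not euclidean: w2 R w0 and w2 R w3 but not w0 R w3.
(E) reflexive: each world relates to itself.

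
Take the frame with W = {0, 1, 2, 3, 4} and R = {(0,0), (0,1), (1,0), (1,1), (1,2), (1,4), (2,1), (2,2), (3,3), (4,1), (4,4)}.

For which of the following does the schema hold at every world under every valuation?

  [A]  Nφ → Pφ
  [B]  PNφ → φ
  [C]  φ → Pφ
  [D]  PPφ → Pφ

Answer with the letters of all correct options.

R is reflexive: each world relates to itself.
R is symmetric: every R-edge is matched by its reverse.
R is not transitive: 0 R 1 and 1 R 2 but not 0 R 2.
R is serial: every world has an R-successor.
(A) axiom D: valid iff R is serial. R is serial — valid.
(B) PNφ → φ is the dual of axiom B, which corresponds to symmetry. R is symmetric — valid.
(C) φ → Pφ is the dual of axiom T, which corresponds to reflexivity. R is reflexive — valid.
(D) PPφ → Pφ (the dual of axiom 4) characterises the transitive frames. R is not transitive — not valid.

A, B, C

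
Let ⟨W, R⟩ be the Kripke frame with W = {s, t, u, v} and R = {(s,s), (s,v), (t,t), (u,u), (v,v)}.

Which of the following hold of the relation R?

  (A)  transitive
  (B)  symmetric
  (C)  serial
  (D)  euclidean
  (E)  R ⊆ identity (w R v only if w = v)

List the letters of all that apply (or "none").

(A) transitive: R is closed under composition.
(B) not symmetric: s R v but not v R s.
(C) serial: every world has an R-successor.
(D) not euclidean: s R v and s R s but not v R s.
(E) not ⊆ identity: s R v with s ≠ v.

A, C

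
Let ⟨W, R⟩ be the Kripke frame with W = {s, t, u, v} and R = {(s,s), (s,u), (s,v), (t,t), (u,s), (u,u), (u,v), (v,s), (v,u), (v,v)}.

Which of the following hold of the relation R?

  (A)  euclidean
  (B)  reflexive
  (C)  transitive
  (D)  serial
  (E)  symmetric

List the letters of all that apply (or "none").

(A) euclidean: any two R-successors of the same world are R-related.
(B) reflexive: each world relates to itself.
(C) transitive: R is closed under composition.
(D) serial: every world has an R-successor.
(E) symmetric: every R-edge is matched by its reverse.

A, B, C, D, E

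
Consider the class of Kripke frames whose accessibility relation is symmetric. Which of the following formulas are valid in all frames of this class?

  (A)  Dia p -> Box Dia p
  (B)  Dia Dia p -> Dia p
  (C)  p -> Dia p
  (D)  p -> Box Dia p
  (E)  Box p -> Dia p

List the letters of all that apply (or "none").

D

(A) Dia p -> Box Dia p is axiom 5; it is valid on a frame exactly when R is euclidean. Such an R need not be euclidean, so not valid.
(B) Dia Dia p -> Dia p (the dual of axiom 4) characterises the transitive frames. Such an R need not be transitive — not valid.
(C) the dual of axiom T: valid iff R is reflexive. Such an R need not be reflexive — not valid.
(D) p -> Box Dia p (axiom B) characterises the symmetric frames. Every such R is symmetric — valid.
(E) Box p -> Dia p (axiom D) characterises the serial frames. Such an R need not be serial — not valid.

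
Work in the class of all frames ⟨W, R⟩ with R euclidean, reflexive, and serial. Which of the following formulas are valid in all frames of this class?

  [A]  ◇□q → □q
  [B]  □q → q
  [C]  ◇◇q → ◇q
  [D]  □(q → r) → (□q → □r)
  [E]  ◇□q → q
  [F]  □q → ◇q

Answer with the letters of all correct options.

A relation that is euclidean, reflexive, and serial is also symmetric and transitive.
(A) ◇□q → □q is the dual of axiom 5, which corresponds to the euclidean property. Every such R is euclidean — valid.
(B) □q → q (axiom T) characterises the reflexive frames. Every such R is reflexive — valid.
(C) the dual of axiom 4: valid iff R is transitive. Every such R is transitive — valid.
(D) □(q → r) → (□q → □r) is the K axiom; it holds on all frames — valid.
(E) ◇□q → q is the dual of axiom B; it is valid on a frame exactly when R is symmetric. Every such R is symmetric, so valid.
(F) axiom D: valid iff R is serial. Every such R is serial — valid.

A, B, C, D, E, F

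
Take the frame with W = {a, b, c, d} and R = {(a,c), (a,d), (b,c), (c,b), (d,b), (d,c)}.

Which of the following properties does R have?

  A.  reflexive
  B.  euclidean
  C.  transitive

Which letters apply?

(A) not reflexive: not a R a.
(B) not euclidean: a R c and a R d but not c R d.
(C) not transitive: a R c and c R b but not a R b.

none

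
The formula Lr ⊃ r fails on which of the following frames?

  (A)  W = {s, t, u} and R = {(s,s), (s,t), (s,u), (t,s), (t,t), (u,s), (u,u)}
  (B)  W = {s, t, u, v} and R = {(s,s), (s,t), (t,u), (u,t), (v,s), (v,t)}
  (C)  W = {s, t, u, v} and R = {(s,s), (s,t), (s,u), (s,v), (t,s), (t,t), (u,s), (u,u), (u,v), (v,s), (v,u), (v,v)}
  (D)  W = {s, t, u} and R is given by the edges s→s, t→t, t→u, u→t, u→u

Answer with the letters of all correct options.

B

The schema Lr ⊃ r is axiom T; it is valid on a frame iff R is reflexive.
(A) R is reflexive (each world relates to itself), so the schema is valid here.
(B) R is not reflexive (not t R t), so the schema fails here.
(C) R is reflexive (each world relates to itself), so the schema is valid here.
(D) R is reflexive (each world relates to itself), so the schema is valid here.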